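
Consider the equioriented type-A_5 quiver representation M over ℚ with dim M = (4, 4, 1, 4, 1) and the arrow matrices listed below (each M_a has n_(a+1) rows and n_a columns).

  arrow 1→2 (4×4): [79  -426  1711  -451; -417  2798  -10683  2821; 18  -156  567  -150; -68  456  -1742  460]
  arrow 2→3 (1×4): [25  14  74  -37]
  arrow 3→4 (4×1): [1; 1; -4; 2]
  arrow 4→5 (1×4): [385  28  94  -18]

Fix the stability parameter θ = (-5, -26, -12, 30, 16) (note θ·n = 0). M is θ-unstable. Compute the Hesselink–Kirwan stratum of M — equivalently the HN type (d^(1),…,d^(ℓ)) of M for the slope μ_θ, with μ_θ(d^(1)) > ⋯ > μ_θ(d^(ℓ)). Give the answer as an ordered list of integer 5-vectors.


Interval decomposition of M: I[1,1], I[1,2]^2, I[1,5], I[2,2], I[4,4]^3.
HN type (ℓ=6): μ^(1)=30; μ^(2)=23; μ^(3)=-5; μ^(4)=-12; μ^(5)=-31/2; μ^(6)=-26

((0, 0, 0, 3, 0); (0, 0, 0, 1, 1); (1, 0, 0, 0, 0); (0, 0, 1, 0, 0); (3, 3, 0, 0, 0); (0, 1, 0, 0, 0))


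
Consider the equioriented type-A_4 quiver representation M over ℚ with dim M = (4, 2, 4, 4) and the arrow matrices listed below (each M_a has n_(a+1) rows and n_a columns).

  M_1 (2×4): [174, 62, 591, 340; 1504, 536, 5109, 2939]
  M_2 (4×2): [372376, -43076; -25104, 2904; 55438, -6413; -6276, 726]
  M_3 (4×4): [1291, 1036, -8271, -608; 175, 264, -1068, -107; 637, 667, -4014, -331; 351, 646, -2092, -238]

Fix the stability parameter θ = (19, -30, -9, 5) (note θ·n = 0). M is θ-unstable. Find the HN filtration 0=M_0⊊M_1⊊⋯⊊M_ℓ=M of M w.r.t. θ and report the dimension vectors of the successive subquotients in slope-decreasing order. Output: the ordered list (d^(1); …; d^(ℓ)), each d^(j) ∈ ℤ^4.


Via rank(M_{q-1}∘⋯∘M_p): M ≅ I[1,1]^2, I[1,2], I[1,4], I[3,4]^3.
μ_θ-semistable layers: μ^(1)=19; μ^(2)=5; μ^(3)=-11/2; μ^(4)=-20/3; μ^(5)=-9

((2, 0, 0, 0); (0, 0, 0, 4); (1, 1, 0, 0); (1, 1, 1, 0); (0, 0, 3, 0))


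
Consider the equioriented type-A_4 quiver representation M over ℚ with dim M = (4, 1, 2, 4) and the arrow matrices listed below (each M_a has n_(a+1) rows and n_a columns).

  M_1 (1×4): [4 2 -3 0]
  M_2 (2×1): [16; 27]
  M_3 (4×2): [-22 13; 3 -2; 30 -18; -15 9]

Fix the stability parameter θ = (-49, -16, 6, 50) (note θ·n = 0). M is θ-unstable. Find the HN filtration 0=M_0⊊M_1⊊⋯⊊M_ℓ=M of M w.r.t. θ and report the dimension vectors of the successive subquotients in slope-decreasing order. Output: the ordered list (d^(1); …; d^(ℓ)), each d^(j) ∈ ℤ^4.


Barcode: M ≅ I[1,1]^3, I[1,4], I[3,4], I[4,4]^2. HN layers by μ_θ (4 steps, strictly decreasing):
  μ^(1)=50; μ^(2)=6; μ^(3)=-16; μ^(4)=-49

((0, 0, 0, 4); (0, 0, 2, 0); (0, 1, 0, 0); (4, 0, 0, 0))


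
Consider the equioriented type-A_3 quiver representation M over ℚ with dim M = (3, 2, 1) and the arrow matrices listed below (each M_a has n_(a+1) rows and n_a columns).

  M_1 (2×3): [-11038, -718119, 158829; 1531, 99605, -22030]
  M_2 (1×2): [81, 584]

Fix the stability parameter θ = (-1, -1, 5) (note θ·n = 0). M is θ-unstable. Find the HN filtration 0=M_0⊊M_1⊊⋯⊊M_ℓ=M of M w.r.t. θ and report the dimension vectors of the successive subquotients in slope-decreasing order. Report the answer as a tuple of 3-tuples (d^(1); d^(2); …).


Via rank(M_{q-1}∘⋯∘M_p): M ≅ I[1,1], I[1,2], I[1,3].
μ_θ-semistable layers: μ^(1)=5; μ^(2)=-1

((0, 0, 1); (3, 2, 0))


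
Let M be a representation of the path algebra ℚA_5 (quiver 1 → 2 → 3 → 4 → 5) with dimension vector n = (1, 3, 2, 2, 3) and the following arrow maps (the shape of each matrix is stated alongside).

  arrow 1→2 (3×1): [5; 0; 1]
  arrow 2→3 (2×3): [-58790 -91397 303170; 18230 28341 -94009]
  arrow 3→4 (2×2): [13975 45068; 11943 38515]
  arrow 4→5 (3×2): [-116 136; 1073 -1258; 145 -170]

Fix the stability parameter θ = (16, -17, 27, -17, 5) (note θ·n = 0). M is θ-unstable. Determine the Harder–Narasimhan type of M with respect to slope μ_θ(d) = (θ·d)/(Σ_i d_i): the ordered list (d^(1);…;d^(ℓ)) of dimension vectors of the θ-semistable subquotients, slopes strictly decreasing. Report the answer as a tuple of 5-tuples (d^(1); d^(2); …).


Interval decomposition of M: I[1,5], I[2,2], I[2,4], I[5,5]^2.
HN type (ℓ=3): μ^(1)=5; μ^(2)=-1/2; μ^(3)=-17

((0, 0, 2, 2, 3); (1, 1, 0, 0, 0); (0, 2, 0, 0, 0))


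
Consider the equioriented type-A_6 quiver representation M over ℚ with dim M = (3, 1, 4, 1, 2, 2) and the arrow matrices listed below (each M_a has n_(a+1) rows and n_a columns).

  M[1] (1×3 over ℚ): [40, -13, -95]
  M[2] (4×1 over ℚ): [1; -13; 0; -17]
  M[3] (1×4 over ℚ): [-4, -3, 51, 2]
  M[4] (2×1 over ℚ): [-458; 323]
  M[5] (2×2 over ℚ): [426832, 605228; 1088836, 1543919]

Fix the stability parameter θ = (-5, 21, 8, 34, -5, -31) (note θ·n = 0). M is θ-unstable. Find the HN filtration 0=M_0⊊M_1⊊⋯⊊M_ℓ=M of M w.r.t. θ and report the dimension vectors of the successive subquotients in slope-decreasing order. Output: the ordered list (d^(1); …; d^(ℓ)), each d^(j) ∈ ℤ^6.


Barcode: M ≅ I[1,1]^2, I[1,6], I[3,3]^3, I[5,5], I[6,6]. HN layers by μ_θ (4 steps, strictly decreasing):
  μ^(1)=8; μ^(2)=27/5; μ^(3)=-5; μ^(4)=-31

((0, 0, 3, 0, 0, 0); (0, 1, 1, 1, 1, 1); (3, 0, 0, 0, 1, 0); (0, 0, 0, 0, 0, 1))


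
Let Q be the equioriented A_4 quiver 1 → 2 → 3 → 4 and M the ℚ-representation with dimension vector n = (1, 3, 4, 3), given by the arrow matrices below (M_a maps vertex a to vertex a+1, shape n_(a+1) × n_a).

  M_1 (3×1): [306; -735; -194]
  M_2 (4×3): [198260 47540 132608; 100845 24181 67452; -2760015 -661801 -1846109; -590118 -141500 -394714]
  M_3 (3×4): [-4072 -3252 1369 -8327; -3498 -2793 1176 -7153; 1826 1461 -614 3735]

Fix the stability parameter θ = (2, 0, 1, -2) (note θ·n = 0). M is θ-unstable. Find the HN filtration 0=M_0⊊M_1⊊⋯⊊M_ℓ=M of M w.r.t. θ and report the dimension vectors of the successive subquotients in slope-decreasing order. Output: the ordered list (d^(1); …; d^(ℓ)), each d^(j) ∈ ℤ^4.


Interval decomposition of M: I[1,4], I[2,3], I[2,4], I[3,3], I[4,4].
HN type (ℓ=5): μ^(1)=1; μ^(2)=1/4; μ^(3)=0; μ^(4)=-1/3; μ^(5)=-2

((0, 0, 2, 0); (1, 1, 1, 1); (0, 1, 0, 0); (0, 1, 1, 1); (0, 0, 0, 1))


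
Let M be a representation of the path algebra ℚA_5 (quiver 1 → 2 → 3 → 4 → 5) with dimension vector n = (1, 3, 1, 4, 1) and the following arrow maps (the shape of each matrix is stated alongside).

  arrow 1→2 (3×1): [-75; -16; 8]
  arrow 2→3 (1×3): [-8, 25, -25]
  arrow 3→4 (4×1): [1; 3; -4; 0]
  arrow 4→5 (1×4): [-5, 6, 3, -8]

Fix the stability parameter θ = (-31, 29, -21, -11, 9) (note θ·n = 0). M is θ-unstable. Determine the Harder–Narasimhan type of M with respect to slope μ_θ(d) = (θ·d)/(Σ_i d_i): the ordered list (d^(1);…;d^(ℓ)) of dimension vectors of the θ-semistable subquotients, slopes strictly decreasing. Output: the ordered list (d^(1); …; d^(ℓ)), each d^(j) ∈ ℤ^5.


Barcode: M ≅ I[1,2], I[2,2], I[2,5], I[4,4]^3. HN layers by μ_θ (5 steps, strictly decreasing):
  μ^(1)=29; μ^(2)=9; μ^(3)=-1; μ^(4)=-11; μ^(5)=-31

((0, 2, 0, 0, 0); (0, 0, 0, 0, 1); (0, 1, 1, 1, 0); (0, 0, 0, 3, 0); (1, 0, 0, 0, 0))


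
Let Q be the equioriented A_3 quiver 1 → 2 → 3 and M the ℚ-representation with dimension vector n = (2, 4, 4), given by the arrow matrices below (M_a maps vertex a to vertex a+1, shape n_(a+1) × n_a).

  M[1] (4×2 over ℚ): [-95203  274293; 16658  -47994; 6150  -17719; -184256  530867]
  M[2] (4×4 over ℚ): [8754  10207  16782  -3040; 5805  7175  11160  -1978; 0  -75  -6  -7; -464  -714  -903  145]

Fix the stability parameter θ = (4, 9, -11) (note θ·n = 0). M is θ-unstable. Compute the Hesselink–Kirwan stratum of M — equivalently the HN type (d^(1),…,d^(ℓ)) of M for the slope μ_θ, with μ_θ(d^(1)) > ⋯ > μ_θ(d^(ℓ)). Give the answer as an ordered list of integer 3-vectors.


Barcode: M ≅ I[1,3]^2, I[2,3]^2. HN layers by μ_θ (2 steps, strictly decreasing):
  μ^(1)=2/3; μ^(2)=-1

((2, 2, 2); (0, 2, 2))


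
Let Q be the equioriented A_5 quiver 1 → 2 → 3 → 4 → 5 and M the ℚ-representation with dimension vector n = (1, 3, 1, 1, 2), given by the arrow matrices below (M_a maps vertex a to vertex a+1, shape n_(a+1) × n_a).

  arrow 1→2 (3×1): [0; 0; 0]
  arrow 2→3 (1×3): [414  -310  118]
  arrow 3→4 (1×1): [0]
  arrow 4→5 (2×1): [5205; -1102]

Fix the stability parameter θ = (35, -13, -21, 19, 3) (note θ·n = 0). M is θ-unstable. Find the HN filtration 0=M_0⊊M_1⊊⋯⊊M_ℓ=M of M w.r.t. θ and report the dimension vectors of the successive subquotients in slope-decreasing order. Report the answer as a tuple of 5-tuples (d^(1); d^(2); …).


Barcode: M ≅ I[1,1], I[2,2]^2, I[2,3], I[4,5], I[5,5]. HN layers by μ_θ (5 steps, strictly decreasing):
  μ^(1)=35; μ^(2)=11; μ^(3)=3; μ^(4)=-13; μ^(5)=-17

((1, 0, 0, 0, 0); (0, 0, 0, 1, 1); (0, 0, 0, 0, 1); (0, 2, 0, 0, 0); (0, 1, 1, 0, 0))


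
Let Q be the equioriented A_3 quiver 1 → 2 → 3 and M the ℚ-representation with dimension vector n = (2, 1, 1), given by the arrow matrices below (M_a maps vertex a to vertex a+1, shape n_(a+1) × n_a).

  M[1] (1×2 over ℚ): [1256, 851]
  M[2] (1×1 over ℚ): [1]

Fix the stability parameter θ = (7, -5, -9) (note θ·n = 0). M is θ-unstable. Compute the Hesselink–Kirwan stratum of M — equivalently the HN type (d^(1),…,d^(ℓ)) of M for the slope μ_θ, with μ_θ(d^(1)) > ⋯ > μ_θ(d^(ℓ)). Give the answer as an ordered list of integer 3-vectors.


Interval decomposition of M: I[1,1], I[1,3].
HN type (ℓ=2): μ^(1)=7; μ^(2)=-7/3

((1, 0, 0); (1, 1, 1))


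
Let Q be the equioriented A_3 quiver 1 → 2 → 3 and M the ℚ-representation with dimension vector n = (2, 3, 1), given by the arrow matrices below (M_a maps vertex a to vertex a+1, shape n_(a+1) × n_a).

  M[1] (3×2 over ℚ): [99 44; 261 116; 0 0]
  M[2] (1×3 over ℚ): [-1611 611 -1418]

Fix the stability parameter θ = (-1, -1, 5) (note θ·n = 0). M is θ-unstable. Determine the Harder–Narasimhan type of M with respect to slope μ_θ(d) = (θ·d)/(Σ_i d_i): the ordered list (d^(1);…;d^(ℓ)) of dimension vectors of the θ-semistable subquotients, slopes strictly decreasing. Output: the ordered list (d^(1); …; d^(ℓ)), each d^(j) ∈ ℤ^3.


Interval decomposition of M: I[1,1], I[1,3], I[2,2]^2.
HN type (ℓ=2): μ^(1)=5; μ^(2)=-1

((0, 0, 1); (2, 3, 0))


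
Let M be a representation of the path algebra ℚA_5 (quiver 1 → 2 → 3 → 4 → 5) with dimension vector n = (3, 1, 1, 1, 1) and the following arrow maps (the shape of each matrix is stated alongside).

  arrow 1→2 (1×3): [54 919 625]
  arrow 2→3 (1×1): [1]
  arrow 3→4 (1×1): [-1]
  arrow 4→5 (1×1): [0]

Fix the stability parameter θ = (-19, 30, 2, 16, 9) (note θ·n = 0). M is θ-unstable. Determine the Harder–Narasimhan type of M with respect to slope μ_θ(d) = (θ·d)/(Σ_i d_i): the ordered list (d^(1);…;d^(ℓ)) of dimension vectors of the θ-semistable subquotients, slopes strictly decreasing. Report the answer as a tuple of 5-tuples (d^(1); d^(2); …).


Interval decomposition of M: I[1,1]^2, I[1,4], I[5,5].
HN type (ℓ=3): μ^(1)=16; μ^(2)=9; μ^(3)=-19

((0, 1, 1, 1, 0); (0, 0, 0, 0, 1); (3, 0, 0, 0, 0))


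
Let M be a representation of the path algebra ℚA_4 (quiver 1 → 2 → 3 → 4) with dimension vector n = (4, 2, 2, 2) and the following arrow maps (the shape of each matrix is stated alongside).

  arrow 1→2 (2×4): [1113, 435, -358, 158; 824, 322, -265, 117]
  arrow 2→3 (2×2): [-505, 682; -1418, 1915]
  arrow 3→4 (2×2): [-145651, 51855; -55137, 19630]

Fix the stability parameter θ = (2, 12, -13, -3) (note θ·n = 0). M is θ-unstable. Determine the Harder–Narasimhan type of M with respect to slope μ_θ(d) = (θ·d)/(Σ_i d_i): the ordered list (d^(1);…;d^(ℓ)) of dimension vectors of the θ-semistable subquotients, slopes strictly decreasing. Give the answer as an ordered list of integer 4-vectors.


Interval decomposition of M: I[1,1]^2, I[1,4]^2.
HN type (ℓ=2): μ^(1)=2; μ^(2)=-1/2

((2, 0, 0, 0); (2, 2, 2, 2))


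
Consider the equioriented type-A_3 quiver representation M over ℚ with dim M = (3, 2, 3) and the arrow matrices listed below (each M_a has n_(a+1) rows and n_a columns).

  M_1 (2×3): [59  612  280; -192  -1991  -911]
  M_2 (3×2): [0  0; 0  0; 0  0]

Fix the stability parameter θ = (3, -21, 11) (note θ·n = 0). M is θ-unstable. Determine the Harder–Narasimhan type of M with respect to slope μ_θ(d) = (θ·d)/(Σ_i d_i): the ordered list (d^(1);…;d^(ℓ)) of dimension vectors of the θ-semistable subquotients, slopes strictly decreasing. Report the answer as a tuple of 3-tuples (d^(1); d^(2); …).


Barcode: M ≅ I[1,1], I[1,2]^2, I[3,3]^3. HN layers by μ_θ (3 steps, strictly decreasing):
  μ^(1)=11; μ^(2)=3; μ^(3)=-9

((0, 0, 3); (1, 0, 0); (2, 2, 0))


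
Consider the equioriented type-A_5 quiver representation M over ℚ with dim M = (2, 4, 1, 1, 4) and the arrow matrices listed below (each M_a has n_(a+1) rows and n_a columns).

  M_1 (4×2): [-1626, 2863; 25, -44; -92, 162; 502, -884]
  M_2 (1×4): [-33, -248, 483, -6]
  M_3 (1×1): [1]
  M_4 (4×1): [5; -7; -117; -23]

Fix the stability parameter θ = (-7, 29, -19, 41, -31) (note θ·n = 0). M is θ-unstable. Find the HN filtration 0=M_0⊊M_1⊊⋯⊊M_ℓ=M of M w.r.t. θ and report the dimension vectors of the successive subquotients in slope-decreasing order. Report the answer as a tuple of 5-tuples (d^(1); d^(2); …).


Barcode: M ≅ I[1,2], I[1,5], I[2,2]^2, I[5,5]^3. HN layers by μ_θ (4 steps, strictly decreasing):
  μ^(1)=29; μ^(2)=5; μ^(3)=-7; μ^(4)=-31

((0, 3, 0, 0, 0); (0, 1, 1, 1, 1); (2, 0, 0, 0, 0); (0, 0, 0, 0, 3))


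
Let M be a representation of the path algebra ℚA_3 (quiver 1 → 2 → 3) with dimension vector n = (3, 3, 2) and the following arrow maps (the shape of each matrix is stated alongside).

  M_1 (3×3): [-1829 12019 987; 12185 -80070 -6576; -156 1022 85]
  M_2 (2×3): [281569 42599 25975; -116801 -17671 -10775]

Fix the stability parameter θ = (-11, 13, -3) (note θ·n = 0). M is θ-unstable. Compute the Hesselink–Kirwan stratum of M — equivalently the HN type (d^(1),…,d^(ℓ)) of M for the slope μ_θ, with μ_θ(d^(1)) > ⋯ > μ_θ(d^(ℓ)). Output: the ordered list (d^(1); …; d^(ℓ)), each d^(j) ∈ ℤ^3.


Via rank(M_{q-1}∘⋯∘M_p): M ≅ I[1,2]^2, I[1,3], I[3,3].
μ_θ-semistable layers: μ^(1)=13; μ^(2)=5; μ^(3)=-3; μ^(4)=-11

((0, 2, 0); (0, 1, 1); (0, 0, 1); (3, 0, 0))


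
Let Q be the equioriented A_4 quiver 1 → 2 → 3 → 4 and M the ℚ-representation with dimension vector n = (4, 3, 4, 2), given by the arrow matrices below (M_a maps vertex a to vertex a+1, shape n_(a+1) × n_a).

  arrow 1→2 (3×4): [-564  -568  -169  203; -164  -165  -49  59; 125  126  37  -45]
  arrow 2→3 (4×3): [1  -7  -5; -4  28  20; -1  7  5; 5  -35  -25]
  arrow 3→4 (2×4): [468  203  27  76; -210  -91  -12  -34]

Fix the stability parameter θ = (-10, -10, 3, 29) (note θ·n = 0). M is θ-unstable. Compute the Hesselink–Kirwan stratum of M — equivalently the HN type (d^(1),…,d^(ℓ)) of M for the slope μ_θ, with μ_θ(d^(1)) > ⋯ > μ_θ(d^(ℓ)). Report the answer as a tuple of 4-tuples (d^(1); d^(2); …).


Interval decomposition of M: I[1,1], I[1,2]^2, I[1,4], I[3,3]^2, I[3,4].
HN type (ℓ=3): μ^(1)=29; μ^(2)=3; μ^(3)=-10

((0, 0, 0, 2); (0, 0, 4, 0); (4, 3, 0, 0))


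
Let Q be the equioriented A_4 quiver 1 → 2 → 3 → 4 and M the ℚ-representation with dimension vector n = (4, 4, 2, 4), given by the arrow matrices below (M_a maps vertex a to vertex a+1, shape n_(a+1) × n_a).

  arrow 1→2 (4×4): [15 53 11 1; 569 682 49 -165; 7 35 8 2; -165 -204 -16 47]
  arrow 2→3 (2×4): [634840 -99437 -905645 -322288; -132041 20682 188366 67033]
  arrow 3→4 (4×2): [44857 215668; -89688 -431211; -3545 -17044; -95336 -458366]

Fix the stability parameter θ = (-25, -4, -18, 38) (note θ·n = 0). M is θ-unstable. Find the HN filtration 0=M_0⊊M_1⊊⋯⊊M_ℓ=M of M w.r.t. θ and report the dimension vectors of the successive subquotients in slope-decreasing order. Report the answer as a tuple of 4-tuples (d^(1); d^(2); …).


Interval decomposition of M: I[1,2]^2, I[1,4]^2, I[4,4]^2.
HN type (ℓ=4): μ^(1)=38; μ^(2)=-4; μ^(3)=-11; μ^(4)=-25

((0, 0, 0, 4); (0, 2, 0, 0); (0, 2, 2, 0); (4, 0, 0, 0))


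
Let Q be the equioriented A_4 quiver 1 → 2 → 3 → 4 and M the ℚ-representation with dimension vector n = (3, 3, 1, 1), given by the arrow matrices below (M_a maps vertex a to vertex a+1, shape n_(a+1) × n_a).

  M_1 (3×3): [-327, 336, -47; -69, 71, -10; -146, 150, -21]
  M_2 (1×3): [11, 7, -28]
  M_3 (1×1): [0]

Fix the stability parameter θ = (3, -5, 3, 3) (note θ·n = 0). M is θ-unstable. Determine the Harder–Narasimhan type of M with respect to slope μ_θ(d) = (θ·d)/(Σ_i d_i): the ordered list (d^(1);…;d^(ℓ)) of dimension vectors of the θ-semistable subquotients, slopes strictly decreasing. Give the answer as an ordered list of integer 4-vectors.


Interval decomposition of M: I[1,2]^2, I[1,3], I[4,4].
HN type (ℓ=2): μ^(1)=3; μ^(2)=-1

((0, 0, 1, 1); (3, 3, 0, 0))


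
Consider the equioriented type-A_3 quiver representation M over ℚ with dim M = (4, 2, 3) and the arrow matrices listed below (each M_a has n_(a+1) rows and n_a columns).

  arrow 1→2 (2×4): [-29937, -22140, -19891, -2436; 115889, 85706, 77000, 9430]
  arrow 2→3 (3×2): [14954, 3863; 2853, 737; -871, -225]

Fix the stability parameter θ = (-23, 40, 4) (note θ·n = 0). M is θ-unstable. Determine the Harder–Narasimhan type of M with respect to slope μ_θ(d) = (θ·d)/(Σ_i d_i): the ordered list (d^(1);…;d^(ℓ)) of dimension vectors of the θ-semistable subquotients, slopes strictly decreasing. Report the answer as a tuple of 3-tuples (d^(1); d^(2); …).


Via rank(M_{q-1}∘⋯∘M_p): M ≅ I[1,1]^2, I[1,3]^2, I[3,3].
μ_θ-semistable layers: μ^(1)=22; μ^(2)=4; μ^(3)=-23

((0, 2, 2); (0, 0, 1); (4, 0, 0))


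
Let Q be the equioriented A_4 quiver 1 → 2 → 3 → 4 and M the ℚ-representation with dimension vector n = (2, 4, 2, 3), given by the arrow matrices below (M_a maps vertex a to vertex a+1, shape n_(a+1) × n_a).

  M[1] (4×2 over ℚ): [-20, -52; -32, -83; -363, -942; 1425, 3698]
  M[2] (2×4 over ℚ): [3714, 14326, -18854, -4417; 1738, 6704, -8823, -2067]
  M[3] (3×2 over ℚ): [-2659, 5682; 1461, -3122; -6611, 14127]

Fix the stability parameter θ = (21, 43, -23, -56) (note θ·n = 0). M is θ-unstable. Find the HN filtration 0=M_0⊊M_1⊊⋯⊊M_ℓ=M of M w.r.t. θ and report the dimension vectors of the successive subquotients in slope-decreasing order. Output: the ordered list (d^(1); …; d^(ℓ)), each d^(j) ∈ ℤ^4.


Barcode: M ≅ I[1,4]^2, I[2,2]^2, I[4,4]. HN layers by μ_θ (3 steps, strictly decreasing):
  μ^(1)=43; μ^(2)=-15/4; μ^(3)=-56

((0, 2, 0, 0); (2, 2, 2, 2); (0, 0, 0, 1))


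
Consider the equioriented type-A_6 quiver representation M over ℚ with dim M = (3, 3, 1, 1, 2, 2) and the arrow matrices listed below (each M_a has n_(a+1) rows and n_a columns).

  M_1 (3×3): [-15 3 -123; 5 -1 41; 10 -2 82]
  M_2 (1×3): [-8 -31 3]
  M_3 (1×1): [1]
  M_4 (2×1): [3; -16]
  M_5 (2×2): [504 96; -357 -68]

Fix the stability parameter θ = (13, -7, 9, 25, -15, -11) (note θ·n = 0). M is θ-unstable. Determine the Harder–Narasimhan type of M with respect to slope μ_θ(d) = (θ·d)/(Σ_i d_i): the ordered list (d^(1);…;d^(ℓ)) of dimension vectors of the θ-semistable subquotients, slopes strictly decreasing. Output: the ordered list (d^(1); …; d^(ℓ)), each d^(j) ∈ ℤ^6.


Barcode: M ≅ I[1,1]^2, I[1,6], I[2,2]^2, I[5,5], I[6,6]. HN layers by μ_θ (5 steps, strictly decreasing):
  μ^(1)=13; μ^(2)=7/3; μ^(3)=-7; μ^(4)=-11; μ^(5)=-15

((2, 0, 0, 0, 0, 0); (1, 1, 1, 1, 1, 1); (0, 2, 0, 0, 0, 0); (0, 0, 0, 0, 0, 1); (0, 0, 0, 0, 1, 0))


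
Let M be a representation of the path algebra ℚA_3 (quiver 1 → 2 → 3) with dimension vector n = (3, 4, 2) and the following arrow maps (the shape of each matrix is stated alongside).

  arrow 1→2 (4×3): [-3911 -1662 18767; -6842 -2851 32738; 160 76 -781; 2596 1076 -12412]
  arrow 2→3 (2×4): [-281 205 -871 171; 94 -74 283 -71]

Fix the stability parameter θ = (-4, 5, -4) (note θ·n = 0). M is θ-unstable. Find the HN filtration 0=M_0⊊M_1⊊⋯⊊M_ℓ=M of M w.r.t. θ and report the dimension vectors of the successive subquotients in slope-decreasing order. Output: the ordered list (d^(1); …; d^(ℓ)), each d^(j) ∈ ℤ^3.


Barcode: M ≅ I[1,2], I[1,3]^2, I[2,2]. HN layers by μ_θ (3 steps, strictly decreasing):
  μ^(1)=5; μ^(2)=1/2; μ^(3)=-4

((0, 2, 0); (0, 2, 2); (3, 0, 0))


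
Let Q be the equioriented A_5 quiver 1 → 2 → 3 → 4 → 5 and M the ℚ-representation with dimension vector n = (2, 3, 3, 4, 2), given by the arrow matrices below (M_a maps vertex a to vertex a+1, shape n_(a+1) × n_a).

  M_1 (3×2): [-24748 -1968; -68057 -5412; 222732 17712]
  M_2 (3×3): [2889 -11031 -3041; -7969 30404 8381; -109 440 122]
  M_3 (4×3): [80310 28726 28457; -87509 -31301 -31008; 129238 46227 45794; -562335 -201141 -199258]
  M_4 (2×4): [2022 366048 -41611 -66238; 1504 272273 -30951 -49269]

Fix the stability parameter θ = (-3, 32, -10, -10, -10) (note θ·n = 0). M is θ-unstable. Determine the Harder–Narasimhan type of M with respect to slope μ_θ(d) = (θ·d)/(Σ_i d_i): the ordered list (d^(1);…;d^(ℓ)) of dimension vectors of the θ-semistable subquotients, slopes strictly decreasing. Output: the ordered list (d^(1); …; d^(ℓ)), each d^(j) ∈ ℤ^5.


Barcode: M ≅ I[1,1], I[1,4], I[2,4], I[2,5], I[4,5]. HN layers by μ_θ (4 steps, strictly decreasing):
  μ^(1)=4; μ^(2)=1/2; μ^(3)=-3; μ^(4)=-10

((0, 2, 2, 2, 0); (0, 1, 1, 1, 1); (2, 0, 0, 0, 0); (0, 0, 0, 1, 1))


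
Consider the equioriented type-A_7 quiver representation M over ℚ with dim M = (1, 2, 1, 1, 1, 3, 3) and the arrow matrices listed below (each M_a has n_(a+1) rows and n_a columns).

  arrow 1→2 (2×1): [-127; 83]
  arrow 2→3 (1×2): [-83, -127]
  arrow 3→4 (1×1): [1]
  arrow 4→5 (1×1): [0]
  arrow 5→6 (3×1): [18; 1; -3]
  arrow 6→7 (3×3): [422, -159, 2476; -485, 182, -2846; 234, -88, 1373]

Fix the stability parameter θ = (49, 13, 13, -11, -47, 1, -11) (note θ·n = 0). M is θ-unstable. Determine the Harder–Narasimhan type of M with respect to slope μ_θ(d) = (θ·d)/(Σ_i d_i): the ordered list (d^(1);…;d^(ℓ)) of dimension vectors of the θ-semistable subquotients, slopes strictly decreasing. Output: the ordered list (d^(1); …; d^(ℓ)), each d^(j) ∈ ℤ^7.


Interval decomposition of M: I[1,2], I[2,4], I[5,7], I[6,7]^2.
HN type (ℓ=4): μ^(1)=31; μ^(2)=5; μ^(3)=-5; μ^(4)=-47

((1, 1, 0, 0, 0, 0, 0); (0, 1, 1, 1, 0, 0, 0); (0, 0, 0, 0, 0, 3, 3); (0, 0, 0, 0, 1, 0, 0))


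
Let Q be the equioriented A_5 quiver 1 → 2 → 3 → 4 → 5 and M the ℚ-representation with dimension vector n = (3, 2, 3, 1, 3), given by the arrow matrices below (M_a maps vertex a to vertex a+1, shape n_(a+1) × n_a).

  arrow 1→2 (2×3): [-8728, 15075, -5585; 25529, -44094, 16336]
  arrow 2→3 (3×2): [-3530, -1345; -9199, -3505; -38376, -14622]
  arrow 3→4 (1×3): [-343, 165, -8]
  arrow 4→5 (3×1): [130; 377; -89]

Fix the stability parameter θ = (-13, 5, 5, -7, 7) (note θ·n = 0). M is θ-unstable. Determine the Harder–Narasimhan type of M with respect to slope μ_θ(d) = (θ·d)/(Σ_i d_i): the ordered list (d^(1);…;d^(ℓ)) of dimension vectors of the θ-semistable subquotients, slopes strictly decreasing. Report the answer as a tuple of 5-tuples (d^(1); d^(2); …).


Barcode: M ≅ I[1,1], I[1,3], I[1,5], I[3,3], I[5,5]^2. HN layers by μ_θ (4 steps, strictly decreasing):
  μ^(1)=7; μ^(2)=5; μ^(3)=1; μ^(4)=-13

((0, 0, 0, 0, 3); (0, 1, 2, 0, 0); (0, 1, 1, 1, 0); (3, 0, 0, 0, 0))


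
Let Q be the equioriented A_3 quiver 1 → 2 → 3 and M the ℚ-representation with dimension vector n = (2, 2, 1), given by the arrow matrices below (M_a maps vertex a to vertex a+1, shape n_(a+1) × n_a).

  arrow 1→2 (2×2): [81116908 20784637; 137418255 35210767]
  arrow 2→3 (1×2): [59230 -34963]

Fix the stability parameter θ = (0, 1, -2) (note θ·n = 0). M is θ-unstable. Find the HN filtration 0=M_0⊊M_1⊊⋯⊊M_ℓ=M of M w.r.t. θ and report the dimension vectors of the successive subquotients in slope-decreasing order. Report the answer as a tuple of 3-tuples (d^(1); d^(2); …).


Via rank(M_{q-1}∘⋯∘M_p): M ≅ I[1,2], I[1,3].
μ_θ-semistable layers: μ^(1)=1; μ^(2)=0; μ^(3)=-1/3

((0, 1, 0); (1, 0, 0); (1, 1, 1))


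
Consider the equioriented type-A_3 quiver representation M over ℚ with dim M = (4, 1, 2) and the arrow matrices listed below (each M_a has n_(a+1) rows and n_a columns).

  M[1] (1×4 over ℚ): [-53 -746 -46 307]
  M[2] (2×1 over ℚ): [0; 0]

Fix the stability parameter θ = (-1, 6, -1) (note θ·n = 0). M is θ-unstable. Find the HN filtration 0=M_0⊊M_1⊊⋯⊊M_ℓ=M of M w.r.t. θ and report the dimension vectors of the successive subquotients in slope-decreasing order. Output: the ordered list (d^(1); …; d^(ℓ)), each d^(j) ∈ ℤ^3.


Barcode: M ≅ I[1,1]^3, I[1,2], I[3,3]^2. HN layers by μ_θ (2 steps, strictly decreasing):
  μ^(1)=6; μ^(2)=-1

((0, 1, 0); (4, 0, 2))


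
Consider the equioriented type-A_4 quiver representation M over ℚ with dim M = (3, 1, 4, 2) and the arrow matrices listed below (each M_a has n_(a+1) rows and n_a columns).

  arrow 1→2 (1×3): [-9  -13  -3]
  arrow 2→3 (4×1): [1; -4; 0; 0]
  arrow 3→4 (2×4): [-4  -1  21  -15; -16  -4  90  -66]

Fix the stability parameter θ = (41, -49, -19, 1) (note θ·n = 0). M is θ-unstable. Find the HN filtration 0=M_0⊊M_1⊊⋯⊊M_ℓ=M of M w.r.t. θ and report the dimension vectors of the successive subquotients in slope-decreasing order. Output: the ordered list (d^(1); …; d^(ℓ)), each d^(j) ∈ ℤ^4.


Interval decomposition of M: I[1,1]^2, I[1,3], I[3,3], I[3,4]^2.
HN type (ℓ=4): μ^(1)=41; μ^(2)=1; μ^(3)=-9; μ^(4)=-19

((2, 0, 0, 0); (0, 0, 0, 2); (1, 1, 1, 0); (0, 0, 3, 0))


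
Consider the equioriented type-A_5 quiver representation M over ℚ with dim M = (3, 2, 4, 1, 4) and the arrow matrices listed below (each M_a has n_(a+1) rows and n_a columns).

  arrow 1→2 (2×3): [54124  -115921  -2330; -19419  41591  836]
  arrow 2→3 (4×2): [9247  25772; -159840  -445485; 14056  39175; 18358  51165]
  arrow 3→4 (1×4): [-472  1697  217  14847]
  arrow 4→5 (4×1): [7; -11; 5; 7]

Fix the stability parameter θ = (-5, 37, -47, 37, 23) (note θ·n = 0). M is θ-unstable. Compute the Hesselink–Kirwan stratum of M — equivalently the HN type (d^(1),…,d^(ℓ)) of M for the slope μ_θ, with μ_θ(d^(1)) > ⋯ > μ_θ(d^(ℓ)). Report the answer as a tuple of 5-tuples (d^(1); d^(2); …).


Barcode: M ≅ I[1,1], I[1,3], I[1,5], I[3,3]^2, I[5,5]^3. HN layers by μ_θ (4 steps, strictly decreasing):
  μ^(1)=30; μ^(2)=23; μ^(3)=-5; μ^(4)=-47

((0, 0, 0, 1, 1); (0, 0, 0, 0, 3); (3, 2, 2, 0, 0); (0, 0, 2, 0, 0))


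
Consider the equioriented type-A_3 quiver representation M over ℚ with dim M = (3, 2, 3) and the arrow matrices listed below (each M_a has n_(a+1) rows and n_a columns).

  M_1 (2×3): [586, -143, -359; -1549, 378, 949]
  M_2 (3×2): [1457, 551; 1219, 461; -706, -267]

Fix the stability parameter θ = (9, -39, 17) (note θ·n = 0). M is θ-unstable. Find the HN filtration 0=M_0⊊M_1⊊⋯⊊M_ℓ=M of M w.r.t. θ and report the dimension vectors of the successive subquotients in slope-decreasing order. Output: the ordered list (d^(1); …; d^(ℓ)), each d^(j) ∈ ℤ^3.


Interval decomposition of M: I[1,1], I[1,3]^2, I[3,3].
HN type (ℓ=3): μ^(1)=17; μ^(2)=9; μ^(3)=-15

((0, 0, 3); (1, 0, 0); (2, 2, 0))


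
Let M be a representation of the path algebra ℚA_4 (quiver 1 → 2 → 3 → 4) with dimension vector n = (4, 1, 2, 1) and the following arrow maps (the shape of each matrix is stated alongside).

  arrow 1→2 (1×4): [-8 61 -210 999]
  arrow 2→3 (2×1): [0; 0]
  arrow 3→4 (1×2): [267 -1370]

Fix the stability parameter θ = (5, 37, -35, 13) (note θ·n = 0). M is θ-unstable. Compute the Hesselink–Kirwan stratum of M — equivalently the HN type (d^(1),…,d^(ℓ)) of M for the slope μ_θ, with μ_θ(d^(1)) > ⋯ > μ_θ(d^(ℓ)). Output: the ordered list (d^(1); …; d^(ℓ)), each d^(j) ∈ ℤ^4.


Barcode: M ≅ I[1,1]^3, I[1,2], I[3,3], I[3,4]. HN layers by μ_θ (4 steps, strictly decreasing):
  μ^(1)=37; μ^(2)=13; μ^(3)=5; μ^(4)=-35

((0, 1, 0, 0); (0, 0, 0, 1); (4, 0, 0, 0); (0, 0, 2, 0))


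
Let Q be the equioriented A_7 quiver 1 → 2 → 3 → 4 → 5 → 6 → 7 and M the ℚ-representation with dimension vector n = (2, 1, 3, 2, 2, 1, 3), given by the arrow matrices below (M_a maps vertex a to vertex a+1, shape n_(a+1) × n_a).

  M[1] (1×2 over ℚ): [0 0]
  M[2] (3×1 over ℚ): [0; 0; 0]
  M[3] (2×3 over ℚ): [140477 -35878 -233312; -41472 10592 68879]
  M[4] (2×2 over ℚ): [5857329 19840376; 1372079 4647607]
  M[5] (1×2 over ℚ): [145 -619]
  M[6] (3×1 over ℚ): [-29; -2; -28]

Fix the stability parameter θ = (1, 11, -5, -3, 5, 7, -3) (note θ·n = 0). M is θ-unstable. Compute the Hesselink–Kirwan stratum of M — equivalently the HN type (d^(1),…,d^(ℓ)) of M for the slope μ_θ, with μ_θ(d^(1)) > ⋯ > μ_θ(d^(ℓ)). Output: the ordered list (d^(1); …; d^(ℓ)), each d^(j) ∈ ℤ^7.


Interval decomposition of M: I[1,1]^2, I[2,2], I[3,3], I[3,5], I[3,7], I[7,7]^2.
HN type (ℓ=6): μ^(1)=11; μ^(2)=5; μ^(3)=3; μ^(4)=1; μ^(5)=-3; μ^(6)=-5

((0, 1, 0, 0, 0, 0, 0); (0, 0, 0, 0, 1, 0, 0); (0, 0, 0, 0, 1, 1, 1); (2, 0, 0, 0, 0, 0, 0); (0, 0, 0, 2, 0, 0, 2); (0, 0, 3, 0, 0, 0, 0))


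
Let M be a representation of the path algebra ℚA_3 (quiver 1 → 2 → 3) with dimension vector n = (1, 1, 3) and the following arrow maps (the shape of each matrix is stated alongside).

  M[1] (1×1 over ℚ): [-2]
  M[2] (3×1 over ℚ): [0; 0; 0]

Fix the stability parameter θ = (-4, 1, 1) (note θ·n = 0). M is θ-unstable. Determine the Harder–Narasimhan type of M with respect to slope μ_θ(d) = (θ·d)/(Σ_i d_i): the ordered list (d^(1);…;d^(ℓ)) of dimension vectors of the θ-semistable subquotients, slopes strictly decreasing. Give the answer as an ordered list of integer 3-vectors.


Interval decomposition of M: I[1,2], I[3,3]^3.
HN type (ℓ=2): μ^(1)=1; μ^(2)=-4

((0, 1, 3); (1, 0, 0))


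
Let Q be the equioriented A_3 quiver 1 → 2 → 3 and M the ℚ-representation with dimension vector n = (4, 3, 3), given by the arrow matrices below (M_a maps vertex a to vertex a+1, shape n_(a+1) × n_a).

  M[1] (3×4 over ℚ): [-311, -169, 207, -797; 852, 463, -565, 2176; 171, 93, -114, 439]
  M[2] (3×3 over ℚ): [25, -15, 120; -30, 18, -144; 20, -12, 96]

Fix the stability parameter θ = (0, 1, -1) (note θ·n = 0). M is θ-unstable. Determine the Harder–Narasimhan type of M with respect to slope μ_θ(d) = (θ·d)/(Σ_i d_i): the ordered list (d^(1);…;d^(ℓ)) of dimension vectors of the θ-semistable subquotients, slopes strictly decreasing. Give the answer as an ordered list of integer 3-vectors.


Barcode: M ≅ I[1,1], I[1,2]^2, I[1,3], I[3,3]^2. HN layers by μ_θ (3 steps, strictly decreasing):
  μ^(1)=1; μ^(2)=0; μ^(3)=-1

((0, 2, 0); (4, 1, 1); (0, 0, 2))


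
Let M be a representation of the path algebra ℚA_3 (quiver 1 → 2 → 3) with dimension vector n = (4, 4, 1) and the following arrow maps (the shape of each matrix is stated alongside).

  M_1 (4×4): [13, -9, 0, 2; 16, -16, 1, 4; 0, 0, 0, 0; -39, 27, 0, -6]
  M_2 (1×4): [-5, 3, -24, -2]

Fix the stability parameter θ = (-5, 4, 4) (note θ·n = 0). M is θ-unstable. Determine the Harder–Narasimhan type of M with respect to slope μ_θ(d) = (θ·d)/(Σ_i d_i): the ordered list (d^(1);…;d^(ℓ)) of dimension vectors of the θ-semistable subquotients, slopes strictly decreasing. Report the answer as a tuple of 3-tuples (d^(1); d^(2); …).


Barcode: M ≅ I[1,1]^2, I[1,2], I[1,3], I[2,2]^2. HN layers by μ_θ (2 steps, strictly decreasing):
  μ^(1)=4; μ^(2)=-5

((0, 4, 1); (4, 0, 0))


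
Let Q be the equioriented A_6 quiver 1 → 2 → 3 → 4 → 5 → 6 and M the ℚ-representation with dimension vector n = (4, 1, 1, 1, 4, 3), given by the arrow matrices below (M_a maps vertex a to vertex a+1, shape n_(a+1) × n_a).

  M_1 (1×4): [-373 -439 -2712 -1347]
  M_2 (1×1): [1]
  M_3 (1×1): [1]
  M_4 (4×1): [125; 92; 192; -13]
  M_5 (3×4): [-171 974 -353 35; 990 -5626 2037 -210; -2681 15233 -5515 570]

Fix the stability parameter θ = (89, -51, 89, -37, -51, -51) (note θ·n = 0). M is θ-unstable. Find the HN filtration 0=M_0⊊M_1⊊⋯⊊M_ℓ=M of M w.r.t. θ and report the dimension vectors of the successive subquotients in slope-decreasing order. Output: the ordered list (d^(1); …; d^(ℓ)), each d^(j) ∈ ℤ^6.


Interval decomposition of M: I[1,1]^3, I[1,6], I[5,5], I[5,6]^2.
HN type (ℓ=3): μ^(1)=89; μ^(2)=-2; μ^(3)=-51

((3, 0, 0, 0, 0, 0); (1, 1, 1, 1, 1, 1); (0, 0, 0, 0, 3, 2))


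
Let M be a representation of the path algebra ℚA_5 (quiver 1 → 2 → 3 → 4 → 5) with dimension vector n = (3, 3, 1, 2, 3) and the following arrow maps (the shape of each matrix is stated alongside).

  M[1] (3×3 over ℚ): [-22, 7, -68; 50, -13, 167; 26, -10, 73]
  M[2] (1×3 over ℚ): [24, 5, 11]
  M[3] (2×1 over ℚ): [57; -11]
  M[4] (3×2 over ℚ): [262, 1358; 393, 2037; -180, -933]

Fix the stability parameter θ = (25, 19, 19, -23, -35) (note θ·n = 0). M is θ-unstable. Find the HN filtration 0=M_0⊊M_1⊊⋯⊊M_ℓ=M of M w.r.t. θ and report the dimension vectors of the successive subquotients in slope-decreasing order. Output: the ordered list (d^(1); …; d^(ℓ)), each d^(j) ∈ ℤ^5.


Via rank(M_{q-1}∘⋯∘M_p): M ≅ I[1,2]^2, I[1,5], I[4,5], I[5,5].
μ_θ-semistable layers: μ^(1)=22; μ^(2)=1; μ^(3)=-29; μ^(4)=-35

((2, 2, 0, 0, 0); (1, 1, 1, 1, 1); (0, 0, 0, 1, 1); (0, 0, 0, 0, 1))


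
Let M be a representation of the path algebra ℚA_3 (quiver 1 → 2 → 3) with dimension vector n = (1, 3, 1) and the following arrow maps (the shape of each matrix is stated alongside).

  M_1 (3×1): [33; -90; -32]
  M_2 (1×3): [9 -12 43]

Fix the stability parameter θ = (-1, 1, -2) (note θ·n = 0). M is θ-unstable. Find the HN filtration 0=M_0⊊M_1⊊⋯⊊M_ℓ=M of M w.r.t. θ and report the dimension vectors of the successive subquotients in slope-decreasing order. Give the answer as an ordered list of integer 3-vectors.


Via rank(M_{q-1}∘⋯∘M_p): M ≅ I[1,3], I[2,2]^2.
μ_θ-semistable layers: μ^(1)=1; μ^(2)=-1/2; μ^(3)=-1

((0, 2, 0); (0, 1, 1); (1, 0, 0))


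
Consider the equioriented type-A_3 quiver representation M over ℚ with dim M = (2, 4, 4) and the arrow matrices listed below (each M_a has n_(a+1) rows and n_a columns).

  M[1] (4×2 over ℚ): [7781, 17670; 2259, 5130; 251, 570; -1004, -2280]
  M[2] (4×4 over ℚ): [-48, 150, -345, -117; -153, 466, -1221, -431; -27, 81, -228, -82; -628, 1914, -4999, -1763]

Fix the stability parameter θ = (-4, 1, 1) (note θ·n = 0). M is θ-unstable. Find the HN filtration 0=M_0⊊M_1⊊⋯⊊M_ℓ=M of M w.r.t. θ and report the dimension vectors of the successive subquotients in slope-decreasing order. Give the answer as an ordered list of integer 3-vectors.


Barcode: M ≅ I[1,1], I[1,3], I[2,2], I[2,3]^2, I[3,3]. HN layers by μ_θ (2 steps, strictly decreasing):
  μ^(1)=1; μ^(2)=-4

((0, 4, 4); (2, 0, 0))


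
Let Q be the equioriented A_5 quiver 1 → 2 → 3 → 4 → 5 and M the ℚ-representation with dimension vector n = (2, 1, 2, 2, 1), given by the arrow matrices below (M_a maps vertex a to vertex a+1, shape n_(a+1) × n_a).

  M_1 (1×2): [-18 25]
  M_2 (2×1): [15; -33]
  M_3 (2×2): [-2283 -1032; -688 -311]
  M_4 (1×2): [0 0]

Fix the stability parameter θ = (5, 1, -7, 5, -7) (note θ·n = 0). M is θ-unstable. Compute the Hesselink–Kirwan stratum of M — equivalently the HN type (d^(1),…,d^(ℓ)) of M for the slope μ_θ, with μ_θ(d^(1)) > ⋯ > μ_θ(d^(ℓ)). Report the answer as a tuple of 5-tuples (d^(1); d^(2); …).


Via rank(M_{q-1}∘⋯∘M_p): M ≅ I[1,1], I[1,4], I[3,4], I[5,5].
μ_θ-semistable layers: μ^(1)=5; μ^(2)=-1/3; μ^(3)=-7

((1, 0, 0, 2, 0); (1, 1, 1, 0, 0); (0, 0, 1, 0, 1))


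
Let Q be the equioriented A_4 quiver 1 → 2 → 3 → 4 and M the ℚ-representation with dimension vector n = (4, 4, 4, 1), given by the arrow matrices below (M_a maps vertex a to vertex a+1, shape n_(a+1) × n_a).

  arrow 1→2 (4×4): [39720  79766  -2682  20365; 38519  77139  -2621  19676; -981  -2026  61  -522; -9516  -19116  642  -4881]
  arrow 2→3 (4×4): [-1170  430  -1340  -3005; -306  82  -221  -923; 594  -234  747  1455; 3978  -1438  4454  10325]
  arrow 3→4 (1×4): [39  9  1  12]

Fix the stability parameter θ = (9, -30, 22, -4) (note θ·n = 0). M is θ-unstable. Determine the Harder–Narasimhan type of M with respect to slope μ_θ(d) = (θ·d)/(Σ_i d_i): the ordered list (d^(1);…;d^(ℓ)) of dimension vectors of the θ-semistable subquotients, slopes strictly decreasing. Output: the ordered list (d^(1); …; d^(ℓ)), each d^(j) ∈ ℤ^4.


Barcode: M ≅ I[1,1], I[1,2], I[1,3], I[1,4], I[2,2], I[3,3]^2. HN layers by μ_θ (4 steps, strictly decreasing):
  μ^(1)=22; μ^(2)=9; μ^(3)=-21/2; μ^(4)=-30

((0, 0, 3, 0); (1, 0, 1, 1); (3, 3, 0, 0); (0, 1, 0, 0))


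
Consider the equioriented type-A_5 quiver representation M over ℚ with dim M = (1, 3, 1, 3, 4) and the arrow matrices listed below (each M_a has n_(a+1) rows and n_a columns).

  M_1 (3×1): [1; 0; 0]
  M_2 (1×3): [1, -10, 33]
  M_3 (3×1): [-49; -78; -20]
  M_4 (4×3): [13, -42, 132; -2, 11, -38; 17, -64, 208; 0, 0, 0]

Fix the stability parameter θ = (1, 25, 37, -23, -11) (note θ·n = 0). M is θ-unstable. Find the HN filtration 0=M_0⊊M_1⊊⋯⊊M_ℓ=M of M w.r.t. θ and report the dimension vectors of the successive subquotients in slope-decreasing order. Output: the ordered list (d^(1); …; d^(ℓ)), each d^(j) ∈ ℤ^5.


Interval decomposition of M: I[1,5], I[2,2]^2, I[4,4], I[4,5], I[5,5]^2.
HN type (ℓ=5): μ^(1)=25; μ^(2)=7; μ^(3)=1; μ^(4)=-11; μ^(5)=-23

((0, 2, 0, 0, 0); (0, 1, 1, 1, 1); (1, 0, 0, 0, 0); (0, 0, 0, 0, 3); (0, 0, 0, 2, 0))


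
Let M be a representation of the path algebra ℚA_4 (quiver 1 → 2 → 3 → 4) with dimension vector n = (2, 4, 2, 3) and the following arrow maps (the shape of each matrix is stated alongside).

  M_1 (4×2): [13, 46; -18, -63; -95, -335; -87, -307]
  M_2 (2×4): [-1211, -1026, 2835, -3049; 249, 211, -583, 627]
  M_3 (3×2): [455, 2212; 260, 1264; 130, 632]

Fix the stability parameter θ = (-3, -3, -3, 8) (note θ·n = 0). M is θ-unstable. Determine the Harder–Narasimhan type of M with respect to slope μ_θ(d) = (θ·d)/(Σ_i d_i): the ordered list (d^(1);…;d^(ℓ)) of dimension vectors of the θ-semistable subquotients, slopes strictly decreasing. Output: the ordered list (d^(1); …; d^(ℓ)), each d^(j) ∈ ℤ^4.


Interval decomposition of M: I[1,3], I[1,4], I[2,2]^2, I[4,4]^2.
HN type (ℓ=2): μ^(1)=8; μ^(2)=-3

((0, 0, 0, 3); (2, 4, 2, 0))


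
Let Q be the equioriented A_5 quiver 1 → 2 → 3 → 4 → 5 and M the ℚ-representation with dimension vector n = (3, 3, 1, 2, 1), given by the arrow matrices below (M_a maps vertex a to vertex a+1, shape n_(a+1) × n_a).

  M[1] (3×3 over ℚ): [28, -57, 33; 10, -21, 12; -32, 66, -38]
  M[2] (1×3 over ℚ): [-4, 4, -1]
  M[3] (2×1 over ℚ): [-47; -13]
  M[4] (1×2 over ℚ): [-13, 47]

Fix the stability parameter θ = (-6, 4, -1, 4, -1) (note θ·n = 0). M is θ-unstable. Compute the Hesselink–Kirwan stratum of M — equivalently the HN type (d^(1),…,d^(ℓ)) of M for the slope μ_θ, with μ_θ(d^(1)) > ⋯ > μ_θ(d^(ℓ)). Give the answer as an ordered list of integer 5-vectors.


Interval decomposition of M: I[1,1], I[1,2], I[1,4], I[2,2], I[4,5].
HN type (ℓ=3): μ^(1)=4; μ^(2)=3/2; μ^(3)=-6

((0, 2, 0, 1, 0); (0, 1, 1, 1, 1); (3, 0, 0, 0, 0))
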